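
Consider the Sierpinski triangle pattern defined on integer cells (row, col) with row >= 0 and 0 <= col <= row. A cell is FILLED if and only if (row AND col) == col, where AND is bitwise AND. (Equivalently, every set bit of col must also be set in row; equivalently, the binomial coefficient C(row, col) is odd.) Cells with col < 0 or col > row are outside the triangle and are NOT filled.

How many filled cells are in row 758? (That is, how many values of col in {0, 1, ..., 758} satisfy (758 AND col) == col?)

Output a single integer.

Answer: 128

Derivation:
758 in binary = 1011110110
popcount(758) = number of 1-bits in 1011110110 = 7
A col c satisfies (758 AND c) == c iff every set bit of c is also set in 758; each of the 7 set bits of 758 can independently be on or off in c.
count = 2^7 = 128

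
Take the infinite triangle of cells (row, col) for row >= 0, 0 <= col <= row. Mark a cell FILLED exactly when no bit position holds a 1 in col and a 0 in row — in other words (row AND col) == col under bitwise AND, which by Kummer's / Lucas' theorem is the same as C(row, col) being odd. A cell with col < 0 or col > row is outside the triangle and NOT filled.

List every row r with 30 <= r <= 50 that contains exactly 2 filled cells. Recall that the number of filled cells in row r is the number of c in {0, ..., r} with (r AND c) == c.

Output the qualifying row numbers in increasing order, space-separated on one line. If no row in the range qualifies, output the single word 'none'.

Row r has 2^popcount(r) filled cells, so we need popcount(r) = log2(2) = 1.
Scan r = 30..50 and keep those with exactly 1 one-bits:
r=30=11110 popcount=4 -> skip
r=31=11111 popcount=5 -> skip
r=32=100000 popcount=1 -> KEEP
r=33=100001 popcount=2 -> skip
r=34=100010 popcount=2 -> skip
r=35=100011 popcount=3 -> skip
r=36=100100 popcount=2 -> skip
r=37=100101 popcount=3 -> skip
r=38=100110 popcount=3 -> skip
r=39=100111 popcount=4 -> skip
r=40=101000 popcount=2 -> skip
r=41=101001 popcount=3 -> skip
r=42=101010 popcount=3 -> skip
r=43=101011 popcount=4 -> skip
r=44=101100 popcount=3 -> skip
r=45=101101 popcount=4 -> skip
r=46=101110 popcount=4 -> skip
r=47=101111 popcount=5 -> skip
r=48=110000 popcount=2 -> skip
r=49=110001 popcount=3 -> skip
r=50=110010 popcount=3 -> skip
Kept rows: 32

Answer: 32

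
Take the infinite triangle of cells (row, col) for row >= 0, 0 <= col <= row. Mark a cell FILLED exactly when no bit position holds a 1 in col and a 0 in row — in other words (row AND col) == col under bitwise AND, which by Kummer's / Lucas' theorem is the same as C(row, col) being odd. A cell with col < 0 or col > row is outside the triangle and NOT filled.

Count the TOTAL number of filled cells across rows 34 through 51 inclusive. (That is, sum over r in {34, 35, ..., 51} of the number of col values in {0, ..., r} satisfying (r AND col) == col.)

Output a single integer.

r34=100010 pc2: +4 =4
r35=100011 pc3: +8 =12
r36=100100 pc2: +4 =16
r37=100101 pc3: +8 =24
r38=100110 pc3: +8 =32
r39=100111 pc4: +16 =48
r40=101000 pc2: +4 =52
r41=101001 pc3: +8 =60
r42=101010 pc3: +8 =68
r43=101011 pc4: +16 =84
r44=101100 pc3: +8 =92
r45=101101 pc4: +16 =108
r46=101110 pc4: +16 =124
r47=101111 pc5: +32 =156
r48=110000 pc2: +4 =160
r49=110001 pc3: +8 =168
r50=110010 pc3: +8 =176
r51=110011 pc4: +16 =192

Answer: 192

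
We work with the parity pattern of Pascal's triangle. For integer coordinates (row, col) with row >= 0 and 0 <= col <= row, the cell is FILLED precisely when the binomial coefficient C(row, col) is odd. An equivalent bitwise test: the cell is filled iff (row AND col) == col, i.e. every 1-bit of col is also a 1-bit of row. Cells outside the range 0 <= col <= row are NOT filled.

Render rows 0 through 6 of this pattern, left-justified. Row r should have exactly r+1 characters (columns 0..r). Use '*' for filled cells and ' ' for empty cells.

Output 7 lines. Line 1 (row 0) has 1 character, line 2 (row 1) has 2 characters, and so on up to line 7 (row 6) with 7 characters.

r0=0: *
r1=1: **
r2=10: * *
r3=11: ****
r4=100: *   *
r5=101: **  **
r6=110: * * * *

Answer: *
**
* *
****
*   *
**  **
* * * *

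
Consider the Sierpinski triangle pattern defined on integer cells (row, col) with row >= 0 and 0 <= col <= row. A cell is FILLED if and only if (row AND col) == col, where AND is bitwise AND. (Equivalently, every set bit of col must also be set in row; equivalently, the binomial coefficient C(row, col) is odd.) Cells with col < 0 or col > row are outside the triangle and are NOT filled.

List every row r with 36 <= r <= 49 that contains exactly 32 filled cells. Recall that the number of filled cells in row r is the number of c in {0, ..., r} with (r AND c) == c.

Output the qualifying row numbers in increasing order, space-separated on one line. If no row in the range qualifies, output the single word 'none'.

Answer: 47

Derivation:
Row r has 2^popcount(r) filled cells, so we need popcount(r) = log2(32) = 5.
Scan r = 36..49 and keep those with exactly 5 one-bits:
r=36=100100 popcount=2 -> skip
r=37=100101 popcount=3 -> skip
r=38=100110 popcount=3 -> skip
r=39=100111 popcount=4 -> skip
r=40=101000 popcount=2 -> skip
r=41=101001 popcount=3 -> skip
r=42=101010 popcount=3 -> skip
r=43=101011 popcount=4 -> skip
r=44=101100 popcount=3 -> skip
r=45=101101 popcount=4 -> skip
r=46=101110 popcount=4 -> skip
r=47=101111 popcount=5 -> KEEP
r=48=110000 popcount=2 -> skip
r=49=110001 popcount=3 -> skip
Kept rows: 47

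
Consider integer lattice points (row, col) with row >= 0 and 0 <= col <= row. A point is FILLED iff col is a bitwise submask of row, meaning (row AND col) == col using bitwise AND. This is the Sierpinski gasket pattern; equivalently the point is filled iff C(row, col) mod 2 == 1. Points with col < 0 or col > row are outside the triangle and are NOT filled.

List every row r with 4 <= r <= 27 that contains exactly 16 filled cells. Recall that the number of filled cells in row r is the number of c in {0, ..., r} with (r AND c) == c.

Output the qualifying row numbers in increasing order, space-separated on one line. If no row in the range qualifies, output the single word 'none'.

Row r has 2^popcount(r) filled cells, so we need popcount(r) = log2(16) = 4.
Scan r = 4..27 and keep those with exactly 4 one-bits:
r=4=100 popcount=1 -> skip
r=5=101 popcount=2 -> skip
r=6=110 popcount=2 -> skip
r=7=111 popcount=3 -> skip
r=8=1000 popcount=1 -> skip
r=9=1001 popcount=2 -> skip
r=10=1010 popcount=2 -> skip
r=11=1011 popcount=3 -> skip
r=12=1100 popcount=2 -> skip
r=13=1101 popcount=3 -> skip
r=14=1110 popcount=3 -> skip
r=15=1111 popcount=4 -> KEEP
r=16=10000 popcount=1 -> skip
r=17=10001 popcount=2 -> skip
r=18=10010 popcount=2 -> skip
r=19=10011 popcount=3 -> skip
r=20=10100 popcount=2 -> skip
r=21=10101 popcount=3 -> skip
r=22=10110 popcount=3 -> skip
r=23=10111 popcount=4 -> KEEP
r=24=11000 popcount=2 -> skip
r=25=11001 popcount=3 -> skip
r=26=11010 popcount=3 -> skip
r=27=11011 popcount=4 -> KEEP
Kept rows: 15 23 27

Answer: 15 23 27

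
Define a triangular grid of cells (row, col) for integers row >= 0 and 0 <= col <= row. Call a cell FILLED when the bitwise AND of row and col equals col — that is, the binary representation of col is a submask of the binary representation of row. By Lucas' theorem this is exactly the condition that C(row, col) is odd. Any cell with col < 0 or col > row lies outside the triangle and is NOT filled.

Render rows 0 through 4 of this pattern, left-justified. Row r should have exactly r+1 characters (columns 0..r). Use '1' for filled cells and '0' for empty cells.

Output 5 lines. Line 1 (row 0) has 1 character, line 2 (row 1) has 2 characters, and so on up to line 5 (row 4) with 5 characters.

Answer: 1
11
101
1111
10001

Derivation:
r0=0: 1
r1=1: 11
r2=10: 101
r3=11: 1111
r4=100: 10001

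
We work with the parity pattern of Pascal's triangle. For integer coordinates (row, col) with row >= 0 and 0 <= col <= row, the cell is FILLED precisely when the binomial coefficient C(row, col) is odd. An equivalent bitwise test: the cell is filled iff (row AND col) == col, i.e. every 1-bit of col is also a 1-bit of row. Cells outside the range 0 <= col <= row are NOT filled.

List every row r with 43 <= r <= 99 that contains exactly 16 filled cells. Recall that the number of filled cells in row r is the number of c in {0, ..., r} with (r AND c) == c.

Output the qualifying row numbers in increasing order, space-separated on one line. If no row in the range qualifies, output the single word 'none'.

Answer: 43 45 46 51 53 54 57 58 60 71 75 77 78 83 85 86 89 90 92 99

Derivation:
Row r has 2^popcount(r) filled cells, so we need popcount(r) = log2(16) = 4.
Scan r = 43..99 and keep those with exactly 4 one-bits:
r=43=101011 popcount=4 -> KEEP
r=44=101100 popcount=3 -> skip
r=45=101101 popcount=4 -> KEEP
r=46=101110 popcount=4 -> KEEP
r=47=101111 popcount=5 -> skip
r=48=110000 popcount=2 -> skip
r=49=110001 popcount=3 -> skip
r=50=110010 popcount=3 -> skip
r=51=110011 popcount=4 -> KEEP
r=52=110100 popcount=3 -> skip
r=53=110101 popcount=4 -> KEEP
r=54=110110 popcount=4 -> KEEP
r=55=110111 popcount=5 -> skip
r=56=111000 popcount=3 -> skip
r=57=111001 popcount=4 -> KEEP
r=58=111010 popcount=4 -> KEEP
r=59=111011 popcount=5 -> skip
r=60=111100 popcount=4 -> KEEP
r=61=111101 popcount=5 -> skip
r=62=111110 popcount=5 -> skip
r=63=111111 popcount=6 -> skip
r=64=1000000 popcount=1 -> skip
r=65=1000001 popcount=2 -> skip
r=66=1000010 popcount=2 -> skip
r=67=1000011 popcount=3 -> skip
r=68=1000100 popcount=2 -> skip
r=69=1000101 popcount=3 -> skip
r=70=1000110 popcount=3 -> skip
r=71=1000111 popcount=4 -> KEEP
r=72=1001000 popcount=2 -> skip
r=73=1001001 popcount=3 -> skip
r=74=1001010 popcount=3 -> skip
r=75=1001011 popcount=4 -> KEEP
r=76=1001100 popcount=3 -> skip
r=77=1001101 popcount=4 -> KEEP
r=78=1001110 popcount=4 -> KEEP
r=79=1001111 popcount=5 -> skip
r=80=1010000 popcount=2 -> skip
r=81=1010001 popcount=3 -> skip
r=82=1010010 popcount=3 -> skip
r=83=1010011 popcount=4 -> KEEP
r=84=1010100 popcount=3 -> skip
r=85=1010101 popcount=4 -> KEEP
r=86=1010110 popcount=4 -> KEEP
r=87=1010111 popcount=5 -> skip
r=88=1011000 popcount=3 -> skip
r=89=1011001 popcount=4 -> KEEP
r=90=1011010 popcount=4 -> KEEP
r=91=1011011 popcount=5 -> skip
r=92=1011100 popcount=4 -> KEEP
r=93=1011101 popcount=5 -> skip
r=94=1011110 popcount=5 -> skip
r=95=1011111 popcount=6 -> skip
r=96=1100000 popcount=2 -> skip
r=97=1100001 popcount=3 -> skip
r=98=1100010 popcount=3 -> skip
r=99=1100011 popcount=4 -> KEEP
Kept rows: 43 45 46 51 53 54 57 58 60 71 75 77 78 83 85 86 89 90 92 99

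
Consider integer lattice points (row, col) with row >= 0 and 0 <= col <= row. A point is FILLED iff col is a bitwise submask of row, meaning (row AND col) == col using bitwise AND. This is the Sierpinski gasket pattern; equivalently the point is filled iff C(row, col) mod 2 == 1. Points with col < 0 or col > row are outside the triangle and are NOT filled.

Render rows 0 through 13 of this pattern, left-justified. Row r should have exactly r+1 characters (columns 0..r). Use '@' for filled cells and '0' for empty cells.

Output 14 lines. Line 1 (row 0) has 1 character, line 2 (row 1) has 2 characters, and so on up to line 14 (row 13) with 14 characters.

Answer: @
@@
@0@
@@@@
@000@
@@00@@
@0@0@0@
@@@@@@@@
@0000000@
@@000000@@
@0@00000@0@
@@@@0000@@@@
@000@000@000@
@@00@@00@@00@@

Derivation:
r0=0: @
r1=1: @@
r2=10: @0@
r3=11: @@@@
r4=100: @000@
r5=101: @@00@@
r6=110: @0@0@0@
r7=111: @@@@@@@@
r8=1000: @0000000@
r9=1001: @@000000@@
r10=1010: @0@00000@0@
r11=1011: @@@@0000@@@@
r12=1100: @000@000@000@
r13=1101: @@00@@00@@00@@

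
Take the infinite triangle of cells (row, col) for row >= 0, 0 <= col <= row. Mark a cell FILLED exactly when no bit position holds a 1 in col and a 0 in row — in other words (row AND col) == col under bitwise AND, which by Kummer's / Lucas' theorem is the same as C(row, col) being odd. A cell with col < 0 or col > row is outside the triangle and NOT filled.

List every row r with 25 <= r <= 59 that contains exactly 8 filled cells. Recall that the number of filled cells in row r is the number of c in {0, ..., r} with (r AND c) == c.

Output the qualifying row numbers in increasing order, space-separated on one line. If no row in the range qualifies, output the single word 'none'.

Answer: 25 26 28 35 37 38 41 42 44 49 50 52 56

Derivation:
Row r has 2^popcount(r) filled cells, so we need popcount(r) = log2(8) = 3.
Scan r = 25..59 and keep those with exactly 3 one-bits:
r=25=11001 popcount=3 -> KEEP
r=26=11010 popcount=3 -> KEEP
r=27=11011 popcount=4 -> skip
r=28=11100 popcount=3 -> KEEP
r=29=11101 popcount=4 -> skip
r=30=11110 popcount=4 -> skip
r=31=11111 popcount=5 -> skip
r=32=100000 popcount=1 -> skip
r=33=100001 popcount=2 -> skip
r=34=100010 popcount=2 -> skip
r=35=100011 popcount=3 -> KEEP
r=36=100100 popcount=2 -> skip
r=37=100101 popcount=3 -> KEEP
r=38=100110 popcount=3 -> KEEP
r=39=100111 popcount=4 -> skip
r=40=101000 popcount=2 -> skip
r=41=101001 popcount=3 -> KEEP
r=42=101010 popcount=3 -> KEEP
r=43=101011 popcount=4 -> skip
r=44=101100 popcount=3 -> KEEP
r=45=101101 popcount=4 -> skip
r=46=101110 popcount=4 -> skip
r=47=101111 popcount=5 -> skip
r=48=110000 popcount=2 -> skip
r=49=110001 popcount=3 -> KEEP
r=50=110010 popcount=3 -> KEEP
r=51=110011 popcount=4 -> skip
r=52=110100 popcount=3 -> KEEP
r=53=110101 popcount=4 -> skip
r=54=110110 popcount=4 -> skip
r=55=110111 popcount=5 -> skip
r=56=111000 popcount=3 -> KEEP
r=57=111001 popcount=4 -> skip
r=58=111010 popcount=4 -> skip
r=59=111011 popcount=5 -> skip
Kept rows: 25 26 28 35 37 38 41 42 44 49 50 52 56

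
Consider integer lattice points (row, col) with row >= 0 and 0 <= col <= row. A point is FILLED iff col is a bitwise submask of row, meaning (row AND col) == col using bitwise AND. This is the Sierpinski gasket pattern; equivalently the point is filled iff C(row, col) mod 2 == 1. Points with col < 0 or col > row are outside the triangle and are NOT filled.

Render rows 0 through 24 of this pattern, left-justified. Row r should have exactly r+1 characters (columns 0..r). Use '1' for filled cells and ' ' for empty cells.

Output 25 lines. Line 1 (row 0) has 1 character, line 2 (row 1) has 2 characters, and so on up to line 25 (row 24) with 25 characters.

r0=0: 1
r1=1: 11
r2=10: 1 1
r3=11: 1111
r4=100: 1   1
r5=101: 11  11
r6=110: 1 1 1 1
r7=111: 11111111
r8=1000: 1       1
r9=1001: 11      11
r10=1010: 1 1     1 1
r11=1011: 1111    1111
r12=1100: 1   1   1   1
r13=1101: 11  11  11  11
r14=1110: 1 1 1 1 1 1 1 1
r15=1111: 1111111111111111
r16=10000: 1               1
r17=10001: 11              11
r18=10010: 1 1             1 1
r19=10011: 1111            1111
r20=10100: 1   1           1   1
r21=10101: 11  11          11  11
r22=10110: 1 1 1 1         1 1 1 1
r23=10111: 11111111        11111111
r24=11000: 1       1       1       1

Answer: 1
11
1 1
1111
1   1
11  11
1 1 1 1
11111111
1       1
11      11
1 1     1 1
1111    1111
1   1   1   1
11  11  11  11
1 1 1 1 1 1 1 1
1111111111111111
1               1
11              11
1 1             1 1
1111            1111
1   1           1   1
11  11          11  11
1 1 1 1         1 1 1 1
11111111        11111111
1       1       1       1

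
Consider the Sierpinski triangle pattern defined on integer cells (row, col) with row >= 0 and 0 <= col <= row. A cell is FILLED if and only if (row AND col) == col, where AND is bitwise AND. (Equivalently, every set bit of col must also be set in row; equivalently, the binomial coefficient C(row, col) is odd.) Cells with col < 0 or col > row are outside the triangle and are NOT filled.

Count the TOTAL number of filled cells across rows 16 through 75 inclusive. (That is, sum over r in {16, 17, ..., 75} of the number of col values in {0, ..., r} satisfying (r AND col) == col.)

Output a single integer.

r16=10000 pc1: +2 =2
r17=10001 pc2: +4 =6
r18=10010 pc2: +4 =10
r19=10011 pc3: +8 =18
r20=10100 pc2: +4 =22
r21=10101 pc3: +8 =30
r22=10110 pc3: +8 =38
r23=10111 pc4: +16 =54
r24=11000 pc2: +4 =58
r25=11001 pc3: +8 =66
r26=11010 pc3: +8 =74
r27=11011 pc4: +16 =90
r28=11100 pc3: +8 =98
r29=11101 pc4: +16 =114
r30=11110 pc4: +16 =130
r31=11111 pc5: +32 =162
r32=100000 pc1: +2 =164
r33=100001 pc2: +4 =168
r34=100010 pc2: +4 =172
r35=100011 pc3: +8 =180
r36=100100 pc2: +4 =184
r37=100101 pc3: +8 =192
r38=100110 pc3: +8 =200
r39=100111 pc4: +16 =216
r40=101000 pc2: +4 =220
r41=101001 pc3: +8 =228
r42=101010 pc3: +8 =236
r43=101011 pc4: +16 =252
r44=101100 pc3: +8 =260
r45=101101 pc4: +16 =276
r46=101110 pc4: +16 =292
r47=101111 pc5: +32 =324
r48=110000 pc2: +4 =328
r49=110001 pc3: +8 =336
r50=110010 pc3: +8 =344
r51=110011 pc4: +16 =360
r52=110100 pc3: +8 =368
r53=110101 pc4: +16 =384
r54=110110 pc4: +16 =400
r55=110111 pc5: +32 =432
r56=111000 pc3: +8 =440
r57=111001 pc4: +16 =456
r58=111010 pc4: +16 =472
r59=111011 pc5: +32 =504
r60=111100 pc4: +16 =520
r61=111101 pc5: +32 =552
r62=111110 pc5: +32 =584
r63=111111 pc6: +64 =648
r64=1000000 pc1: +2 =650
r65=1000001 pc2: +4 =654
r66=1000010 pc2: +4 =658
r67=1000011 pc3: +8 =666
r68=1000100 pc2: +4 =670
r69=1000101 pc3: +8 =678
r70=1000110 pc3: +8 =686
r71=1000111 pc4: +16 =702
r72=1001000 pc2: +4 =706
r73=1001001 pc3: +8 =714
r74=1001010 pc3: +8 =722
r75=1001011 pc4: +16 =738

Answer: 738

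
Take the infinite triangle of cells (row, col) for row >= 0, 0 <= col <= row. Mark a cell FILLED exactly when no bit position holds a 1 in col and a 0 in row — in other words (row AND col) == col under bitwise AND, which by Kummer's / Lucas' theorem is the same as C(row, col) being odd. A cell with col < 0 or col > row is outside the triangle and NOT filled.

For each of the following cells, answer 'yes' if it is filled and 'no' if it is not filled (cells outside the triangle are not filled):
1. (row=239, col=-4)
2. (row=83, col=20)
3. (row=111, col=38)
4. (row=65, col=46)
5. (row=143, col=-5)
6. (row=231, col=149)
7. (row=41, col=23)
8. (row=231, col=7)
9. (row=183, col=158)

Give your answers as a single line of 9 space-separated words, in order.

(239,-4): col outside [0, 239] -> not filled
(83,20): row=0b1010011, col=0b10100, row AND col = 0b10000 = 16; 16 != 20 -> empty
(111,38): row=0b1101111, col=0b100110, row AND col = 0b100110 = 38; 38 == 38 -> filled
(65,46): row=0b1000001, col=0b101110, row AND col = 0b0 = 0; 0 != 46 -> empty
(143,-5): col outside [0, 143] -> not filled
(231,149): row=0b11100111, col=0b10010101, row AND col = 0b10000101 = 133; 133 != 149 -> empty
(41,23): row=0b101001, col=0b10111, row AND col = 0b1 = 1; 1 != 23 -> empty
(231,7): row=0b11100111, col=0b111, row AND col = 0b111 = 7; 7 == 7 -> filled
(183,158): row=0b10110111, col=0b10011110, row AND col = 0b10010110 = 150; 150 != 158 -> empty

Answer: no no yes no no no no yes no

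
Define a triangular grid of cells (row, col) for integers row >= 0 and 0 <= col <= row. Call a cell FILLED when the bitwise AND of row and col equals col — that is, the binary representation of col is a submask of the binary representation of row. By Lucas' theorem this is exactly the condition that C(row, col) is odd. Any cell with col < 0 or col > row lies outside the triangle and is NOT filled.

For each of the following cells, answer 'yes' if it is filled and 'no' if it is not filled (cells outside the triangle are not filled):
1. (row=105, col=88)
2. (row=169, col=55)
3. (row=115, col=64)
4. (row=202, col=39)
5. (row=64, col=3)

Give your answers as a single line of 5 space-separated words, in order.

Answer: no no yes no no

Derivation:
(105,88): row=0b1101001, col=0b1011000, row AND col = 0b1001000 = 72; 72 != 88 -> empty
(169,55): row=0b10101001, col=0b110111, row AND col = 0b100001 = 33; 33 != 55 -> empty
(115,64): row=0b1110011, col=0b1000000, row AND col = 0b1000000 = 64; 64 == 64 -> filled
(202,39): row=0b11001010, col=0b100111, row AND col = 0b10 = 2; 2 != 39 -> empty
(64,3): row=0b1000000, col=0b11, row AND col = 0b0 = 0; 0 != 3 -> empty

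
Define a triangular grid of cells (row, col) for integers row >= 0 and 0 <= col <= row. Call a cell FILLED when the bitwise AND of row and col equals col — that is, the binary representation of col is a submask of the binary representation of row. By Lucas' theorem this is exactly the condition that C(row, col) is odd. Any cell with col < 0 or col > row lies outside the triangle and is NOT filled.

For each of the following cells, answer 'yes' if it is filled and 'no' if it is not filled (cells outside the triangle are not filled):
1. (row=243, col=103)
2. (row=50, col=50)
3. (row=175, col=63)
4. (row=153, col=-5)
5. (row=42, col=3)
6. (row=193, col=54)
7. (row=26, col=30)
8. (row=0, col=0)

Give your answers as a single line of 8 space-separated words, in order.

(243,103): row=0b11110011, col=0b1100111, row AND col = 0b1100011 = 99; 99 != 103 -> empty
(50,50): row=0b110010, col=0b110010, row AND col = 0b110010 = 50; 50 == 50 -> filled
(175,63): row=0b10101111, col=0b111111, row AND col = 0b101111 = 47; 47 != 63 -> empty
(153,-5): col outside [0, 153] -> not filled
(42,3): row=0b101010, col=0b11, row AND col = 0b10 = 2; 2 != 3 -> empty
(193,54): row=0b11000001, col=0b110110, row AND col = 0b0 = 0; 0 != 54 -> empty
(26,30): col outside [0, 26] -> not filled
(0,0): row=0b0, col=0b0, row AND col = 0b0 = 0; 0 == 0 -> filled

Answer: no yes no no no no no yes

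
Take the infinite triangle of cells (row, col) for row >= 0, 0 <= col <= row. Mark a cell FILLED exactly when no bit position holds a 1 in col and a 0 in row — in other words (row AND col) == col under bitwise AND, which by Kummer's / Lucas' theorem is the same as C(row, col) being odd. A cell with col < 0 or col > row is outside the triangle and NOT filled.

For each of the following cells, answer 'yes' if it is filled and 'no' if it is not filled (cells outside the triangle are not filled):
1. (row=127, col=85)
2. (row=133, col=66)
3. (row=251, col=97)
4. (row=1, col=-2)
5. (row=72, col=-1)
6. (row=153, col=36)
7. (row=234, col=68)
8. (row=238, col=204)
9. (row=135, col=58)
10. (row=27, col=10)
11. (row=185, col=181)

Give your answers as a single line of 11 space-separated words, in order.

(127,85): row=0b1111111, col=0b1010101, row AND col = 0b1010101 = 85; 85 == 85 -> filled
(133,66): row=0b10000101, col=0b1000010, row AND col = 0b0 = 0; 0 != 66 -> empty
(251,97): row=0b11111011, col=0b1100001, row AND col = 0b1100001 = 97; 97 == 97 -> filled
(1,-2): col outside [0, 1] -> not filled
(72,-1): col outside [0, 72] -> not filled
(153,36): row=0b10011001, col=0b100100, row AND col = 0b0 = 0; 0 != 36 -> empty
(234,68): row=0b11101010, col=0b1000100, row AND col = 0b1000000 = 64; 64 != 68 -> empty
(238,204): row=0b11101110, col=0b11001100, row AND col = 0b11001100 = 204; 204 == 204 -> filled
(135,58): row=0b10000111, col=0b111010, row AND col = 0b10 = 2; 2 != 58 -> empty
(27,10): row=0b11011, col=0b1010, row AND col = 0b1010 = 10; 10 == 10 -> filled
(185,181): row=0b10111001, col=0b10110101, row AND col = 0b10110001 = 177; 177 != 181 -> empty

Answer: yes no yes no no no no yes no yes no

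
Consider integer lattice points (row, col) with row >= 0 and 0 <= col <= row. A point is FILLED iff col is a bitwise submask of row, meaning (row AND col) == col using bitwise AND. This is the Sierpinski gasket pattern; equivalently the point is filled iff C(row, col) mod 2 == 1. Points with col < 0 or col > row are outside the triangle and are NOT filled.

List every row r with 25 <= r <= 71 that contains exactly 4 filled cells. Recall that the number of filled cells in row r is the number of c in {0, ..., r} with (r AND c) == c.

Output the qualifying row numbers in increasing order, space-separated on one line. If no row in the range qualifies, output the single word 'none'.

Answer: 33 34 36 40 48 65 66 68

Derivation:
Row r has 2^popcount(r) filled cells, so we need popcount(r) = log2(4) = 2.
Scan r = 25..71 and keep those with exactly 2 one-bits:
r=25=11001 popcount=3 -> skip
r=26=11010 popcount=3 -> skip
r=27=11011 popcount=4 -> skip
r=28=11100 popcount=3 -> skip
r=29=11101 popcount=4 -> skip
r=30=11110 popcount=4 -> skip
r=31=11111 popcount=5 -> skip
r=32=100000 popcount=1 -> skip
r=33=100001 popcount=2 -> KEEP
r=34=100010 popcount=2 -> KEEP
r=35=100011 popcount=3 -> skip
r=36=100100 popcount=2 -> KEEP
r=37=100101 popcount=3 -> skip
r=38=100110 popcount=3 -> skip
r=39=100111 popcount=4 -> skip
r=40=101000 popcount=2 -> KEEP
r=41=101001 popcount=3 -> skip
r=42=101010 popcount=3 -> skip
r=43=101011 popcount=4 -> skip
r=44=101100 popcount=3 -> skip
r=45=101101 popcount=4 -> skip
r=46=101110 popcount=4 -> skip
r=47=101111 popcount=5 -> skip
r=48=110000 popcount=2 -> KEEP
r=49=110001 popcount=3 -> skip
r=50=110010 popcount=3 -> skip
r=51=110011 popcount=4 -> skip
r=52=110100 popcount=3 -> skip
r=53=110101 popcount=4 -> skip
r=54=110110 popcount=4 -> skip
r=55=110111 popcount=5 -> skip
r=56=111000 popcount=3 -> skip
r=57=111001 popcount=4 -> skip
r=58=111010 popcount=4 -> skip
r=59=111011 popcount=5 -> skip
r=60=111100 popcount=4 -> skip
r=61=111101 popcount=5 -> skip
r=62=111110 popcount=5 -> skip
r=63=111111 popcount=6 -> skip
r=64=1000000 popcount=1 -> skip
r=65=1000001 popcount=2 -> KEEP
r=66=1000010 popcount=2 -> KEEP
r=67=1000011 popcount=3 -> skip
r=68=1000100 popcount=2 -> KEEP
r=69=1000101 popcount=3 -> skip
r=70=1000110 popcount=3 -> skip
r=71=1000111 popcount=4 -> skip
Kept rows: 33 34 36 40 48 65 66 68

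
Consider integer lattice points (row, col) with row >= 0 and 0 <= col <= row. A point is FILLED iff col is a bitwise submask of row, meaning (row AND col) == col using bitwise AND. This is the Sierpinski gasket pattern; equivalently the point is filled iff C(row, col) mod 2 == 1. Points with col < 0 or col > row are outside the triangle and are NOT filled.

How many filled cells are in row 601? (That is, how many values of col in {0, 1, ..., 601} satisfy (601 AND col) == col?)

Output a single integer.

Answer: 32

Derivation:
601 in binary = 1001011001
popcount(601) = number of 1-bits in 1001011001 = 5
A col c satisfies (601 AND c) == c iff every set bit of c is also set in 601; each of the 5 set bits of 601 can independently be on or off in c.
count = 2^5 = 32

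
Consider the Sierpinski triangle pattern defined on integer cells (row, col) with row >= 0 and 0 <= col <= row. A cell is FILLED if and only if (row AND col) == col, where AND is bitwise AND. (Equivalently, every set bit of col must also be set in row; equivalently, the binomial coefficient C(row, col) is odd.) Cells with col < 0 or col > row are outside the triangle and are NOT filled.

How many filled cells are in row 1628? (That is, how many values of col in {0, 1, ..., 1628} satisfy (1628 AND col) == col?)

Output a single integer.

Answer: 64

Derivation:
1628 in binary = 11001011100
popcount(1628) = number of 1-bits in 11001011100 = 6
A col c satisfies (1628 AND c) == c iff every set bit of c is also set in 1628; each of the 6 set bits of 1628 can independently be on or off in c.
count = 2^6 = 64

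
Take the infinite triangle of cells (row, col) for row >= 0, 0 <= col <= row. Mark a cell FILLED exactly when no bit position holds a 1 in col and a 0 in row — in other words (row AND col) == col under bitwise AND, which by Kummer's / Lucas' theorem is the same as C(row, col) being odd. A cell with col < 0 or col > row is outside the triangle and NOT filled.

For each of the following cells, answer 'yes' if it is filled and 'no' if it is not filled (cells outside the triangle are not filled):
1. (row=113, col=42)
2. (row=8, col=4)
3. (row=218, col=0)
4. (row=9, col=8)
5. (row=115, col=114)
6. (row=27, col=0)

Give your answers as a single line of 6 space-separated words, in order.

(113,42): row=0b1110001, col=0b101010, row AND col = 0b100000 = 32; 32 != 42 -> empty
(8,4): row=0b1000, col=0b100, row AND col = 0b0 = 0; 0 != 4 -> empty
(218,0): row=0b11011010, col=0b0, row AND col = 0b0 = 0; 0 == 0 -> filled
(9,8): row=0b1001, col=0b1000, row AND col = 0b1000 = 8; 8 == 8 -> filled
(115,114): row=0b1110011, col=0b1110010, row AND col = 0b1110010 = 114; 114 == 114 -> filled
(27,0): row=0b11011, col=0b0, row AND col = 0b0 = 0; 0 == 0 -> filled

Answer: no no yes yes yes yes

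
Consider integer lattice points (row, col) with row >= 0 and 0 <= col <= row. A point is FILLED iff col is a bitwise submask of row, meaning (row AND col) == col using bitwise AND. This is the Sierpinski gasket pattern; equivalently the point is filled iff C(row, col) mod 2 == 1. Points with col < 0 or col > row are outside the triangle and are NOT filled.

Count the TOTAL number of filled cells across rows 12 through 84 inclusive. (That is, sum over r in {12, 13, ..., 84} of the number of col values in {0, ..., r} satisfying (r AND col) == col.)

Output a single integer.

Answer: 890

Derivation:
r12=1100 pc2: +4 =4
r13=1101 pc3: +8 =12
r14=1110 pc3: +8 =20
r15=1111 pc4: +16 =36
r16=10000 pc1: +2 =38
r17=10001 pc2: +4 =42
r18=10010 pc2: +4 =46
r19=10011 pc3: +8 =54
r20=10100 pc2: +4 =58
r21=10101 pc3: +8 =66
r22=10110 pc3: +8 =74
r23=10111 pc4: +16 =90
r24=11000 pc2: +4 =94
r25=11001 pc3: +8 =102
r26=11010 pc3: +8 =110
r27=11011 pc4: +16 =126
r28=11100 pc3: +8 =134
r29=11101 pc4: +16 =150
r30=11110 pc4: +16 =166
r31=11111 pc5: +32 =198
r32=100000 pc1: +2 =200
r33=100001 pc2: +4 =204
r34=100010 pc2: +4 =208
r35=100011 pc3: +8 =216
r36=100100 pc2: +4 =220
r37=100101 pc3: +8 =228
r38=100110 pc3: +8 =236
r39=100111 pc4: +16 =252
r40=101000 pc2: +4 =256
r41=101001 pc3: +8 =264
r42=101010 pc3: +8 =272
r43=101011 pc4: +16 =288
r44=101100 pc3: +8 =296
r45=101101 pc4: +16 =312
r46=101110 pc4: +16 =328
r47=101111 pc5: +32 =360
r48=110000 pc2: +4 =364
r49=110001 pc3: +8 =372
r50=110010 pc3: +8 =380
r51=110011 pc4: +16 =396
r52=110100 pc3: +8 =404
r53=110101 pc4: +16 =420
r54=110110 pc4: +16 =436
r55=110111 pc5: +32 =468
r56=111000 pc3: +8 =476
r57=111001 pc4: +16 =492
r58=111010 pc4: +16 =508
r59=111011 pc5: +32 =540
r60=111100 pc4: +16 =556
r61=111101 pc5: +32 =588
r62=111110 pc5: +32 =620
r63=111111 pc6: +64 =684
r64=1000000 pc1: +2 =686
r65=1000001 pc2: +4 =690
r66=1000010 pc2: +4 =694
r67=1000011 pc3: +8 =702
r68=1000100 pc2: +4 =706
r69=1000101 pc3: +8 =714
r70=1000110 pc3: +8 =722
r71=1000111 pc4: +16 =738
r72=1001000 pc2: +4 =742
r73=1001001 pc3: +8 =750
r74=1001010 pc3: +8 =758
r75=1001011 pc4: +16 =774
r76=1001100 pc3: +8 =782
r77=1001101 pc4: +16 =798
r78=1001110 pc4: +16 =814
r79=1001111 pc5: +32 =846
r80=1010000 pc2: +4 =850
r81=1010001 pc3: +8 =858
r82=1010010 pc3: +8 =866
r83=1010011 pc4: +16 =882
r84=1010100 pc3: +8 =890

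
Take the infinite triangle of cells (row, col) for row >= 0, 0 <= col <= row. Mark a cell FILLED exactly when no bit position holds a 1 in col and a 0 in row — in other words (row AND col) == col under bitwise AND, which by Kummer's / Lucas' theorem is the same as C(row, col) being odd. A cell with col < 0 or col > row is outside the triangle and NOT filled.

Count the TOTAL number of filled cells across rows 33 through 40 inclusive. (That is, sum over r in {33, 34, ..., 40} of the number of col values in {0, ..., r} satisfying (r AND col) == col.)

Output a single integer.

Answer: 56

Derivation:
r33=100001 pc2: +4 =4
r34=100010 pc2: +4 =8
r35=100011 pc3: +8 =16
r36=100100 pc2: +4 =20
r37=100101 pc3: +8 =28
r38=100110 pc3: +8 =36
r39=100111 pc4: +16 =52
r40=101000 pc2: +4 =56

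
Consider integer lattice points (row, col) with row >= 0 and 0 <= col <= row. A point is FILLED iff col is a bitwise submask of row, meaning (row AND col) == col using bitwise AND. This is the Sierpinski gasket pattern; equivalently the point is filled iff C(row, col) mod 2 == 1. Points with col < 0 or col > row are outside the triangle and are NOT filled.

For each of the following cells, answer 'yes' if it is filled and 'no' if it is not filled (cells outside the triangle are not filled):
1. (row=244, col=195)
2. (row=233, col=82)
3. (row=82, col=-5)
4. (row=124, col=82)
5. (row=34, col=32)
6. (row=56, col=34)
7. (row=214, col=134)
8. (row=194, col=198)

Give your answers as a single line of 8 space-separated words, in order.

(244,195): row=0b11110100, col=0b11000011, row AND col = 0b11000000 = 192; 192 != 195 -> empty
(233,82): row=0b11101001, col=0b1010010, row AND col = 0b1000000 = 64; 64 != 82 -> empty
(82,-5): col outside [0, 82] -> not filled
(124,82): row=0b1111100, col=0b1010010, row AND col = 0b1010000 = 80; 80 != 82 -> empty
(34,32): row=0b100010, col=0b100000, row AND col = 0b100000 = 32; 32 == 32 -> filled
(56,34): row=0b111000, col=0b100010, row AND col = 0b100000 = 32; 32 != 34 -> empty
(214,134): row=0b11010110, col=0b10000110, row AND col = 0b10000110 = 134; 134 == 134 -> filled
(194,198): col outside [0, 194] -> not filled

Answer: no no no no yes no yes no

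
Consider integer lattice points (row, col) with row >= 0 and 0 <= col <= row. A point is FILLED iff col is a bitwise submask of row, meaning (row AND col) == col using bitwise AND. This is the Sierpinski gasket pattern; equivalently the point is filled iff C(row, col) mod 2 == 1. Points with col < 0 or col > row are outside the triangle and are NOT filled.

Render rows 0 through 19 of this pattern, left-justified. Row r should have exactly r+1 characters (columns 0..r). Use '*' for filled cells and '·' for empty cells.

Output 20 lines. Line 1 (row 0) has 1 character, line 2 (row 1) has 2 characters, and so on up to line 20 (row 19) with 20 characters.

Answer: *
**
*·*
****
*···*
**··**
*·*·*·*
********
*·······*
**······**
*·*·····*·*
****····****
*···*···*···*
**··**··**··**
*·*·*·*·*·*·*·*
****************
*···············*
**··············**
*·*·············*·*
****············****

Derivation:
r0=0: *
r1=1: **
r2=10: *·*
r3=11: ****
r4=100: *···*
r5=101: **··**
r6=110: *·*·*·*
r7=111: ********
r8=1000: *·······*
r9=1001: **······**
r10=1010: *·*·····*·*
r11=1011: ****····****
r12=1100: *···*···*···*
r13=1101: **··**··**··**
r14=1110: *·*·*·*·*·*·*·*
r15=1111: ****************
r16=10000: *···············*
r17=10001: **··············**
r18=10010: *·*·············*·*
r19=10011: ****············****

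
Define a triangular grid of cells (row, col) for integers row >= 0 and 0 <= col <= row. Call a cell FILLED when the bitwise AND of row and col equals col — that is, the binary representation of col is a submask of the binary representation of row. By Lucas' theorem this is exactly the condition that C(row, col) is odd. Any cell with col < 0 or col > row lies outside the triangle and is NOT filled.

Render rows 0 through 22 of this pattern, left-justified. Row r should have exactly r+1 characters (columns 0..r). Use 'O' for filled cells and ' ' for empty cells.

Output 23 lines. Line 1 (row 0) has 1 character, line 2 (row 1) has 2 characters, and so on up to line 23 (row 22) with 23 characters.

Answer: O
OO
O O
OOOO
O   O
OO  OO
O O O O
OOOOOOOO
O       O
OO      OO
O O     O O
OOOO    OOOO
O   O   O   O
OO  OO  OO  OO
O O O O O O O O
OOOOOOOOOOOOOOOO
O               O
OO              OO
O O             O O
OOOO            OOOO
O   O           O   O
OO  OO          OO  OO
O O O O         O O O O

Derivation:
r0=0: O
r1=1: OO
r2=10: O O
r3=11: OOOO
r4=100: O   O
r5=101: OO  OO
r6=110: O O O O
r7=111: OOOOOOOO
r8=1000: O       O
r9=1001: OO      OO
r10=1010: O O     O O
r11=1011: OOOO    OOOO
r12=1100: O   O   O   O
r13=1101: OO  OO  OO  OO
r14=1110: O O O O O O O O
r15=1111: OOOOOOOOOOOOOOOO
r16=10000: O               O
r17=10001: OO              OO
r18=10010: O O             O O
r19=10011: OOOO            OOOO
r20=10100: O   O           O   O
r21=10101: OO  OO          OO  OO
r22=10110: O O O O         O O O O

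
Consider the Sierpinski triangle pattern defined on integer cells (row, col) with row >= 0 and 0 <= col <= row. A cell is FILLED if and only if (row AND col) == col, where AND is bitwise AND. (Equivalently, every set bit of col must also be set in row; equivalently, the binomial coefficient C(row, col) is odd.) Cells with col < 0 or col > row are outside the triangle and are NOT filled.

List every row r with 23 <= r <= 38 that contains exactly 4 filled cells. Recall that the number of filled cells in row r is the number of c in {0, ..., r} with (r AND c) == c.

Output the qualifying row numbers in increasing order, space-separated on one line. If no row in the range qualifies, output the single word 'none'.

Answer: 24 33 34 36

Derivation:
Row r has 2^popcount(r) filled cells, so we need popcount(r) = log2(4) = 2.
Scan r = 23..38 and keep those with exactly 2 one-bits:
r=23=10111 popcount=4 -> skip
r=24=11000 popcount=2 -> KEEP
r=25=11001 popcount=3 -> skip
r=26=11010 popcount=3 -> skip
r=27=11011 popcount=4 -> skip
r=28=11100 popcount=3 -> skip
r=29=11101 popcount=4 -> skip
r=30=11110 popcount=4 -> skip
r=31=11111 popcount=5 -> skip
r=32=100000 popcount=1 -> skip
r=33=100001 popcount=2 -> KEEP
r=34=100010 popcount=2 -> KEEP
r=35=100011 popcount=3 -> skip
r=36=100100 popcount=2 -> KEEP
r=37=100101 popcount=3 -> skip
r=38=100110 popcount=3 -> skip
Kept rows: 24 33 34 36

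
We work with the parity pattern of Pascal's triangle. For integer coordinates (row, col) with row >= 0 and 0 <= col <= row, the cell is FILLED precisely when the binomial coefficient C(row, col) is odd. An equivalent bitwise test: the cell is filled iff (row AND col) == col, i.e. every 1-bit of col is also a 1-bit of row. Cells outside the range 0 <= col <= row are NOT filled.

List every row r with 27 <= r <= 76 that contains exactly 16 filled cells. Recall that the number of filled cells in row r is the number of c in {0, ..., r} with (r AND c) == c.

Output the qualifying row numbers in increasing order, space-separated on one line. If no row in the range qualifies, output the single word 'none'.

Answer: 27 29 30 39 43 45 46 51 53 54 57 58 60 71 75

Derivation:
Row r has 2^popcount(r) filled cells, so we need popcount(r) = log2(16) = 4.
Scan r = 27..76 and keep those with exactly 4 one-bits:
r=27=11011 popcount=4 -> KEEP
r=28=11100 popcount=3 -> skip
r=29=11101 popcount=4 -> KEEP
r=30=11110 popcount=4 -> KEEP
r=31=11111 popcount=5 -> skip
r=32=100000 popcount=1 -> skip
r=33=100001 popcount=2 -> skip
r=34=100010 popcount=2 -> skip
r=35=100011 popcount=3 -> skip
r=36=100100 popcount=2 -> skip
r=37=100101 popcount=3 -> skip
r=38=100110 popcount=3 -> skip
r=39=100111 popcount=4 -> KEEP
r=40=101000 popcount=2 -> skip
r=41=101001 popcount=3 -> skip
r=42=101010 popcount=3 -> skip
r=43=101011 popcount=4 -> KEEP
r=44=101100 popcount=3 -> skip
r=45=101101 popcount=4 -> KEEP
r=46=101110 popcount=4 -> KEEP
r=47=101111 popcount=5 -> skip
r=48=110000 popcount=2 -> skip
r=49=110001 popcount=3 -> skip
r=50=110010 popcount=3 -> skip
r=51=110011 popcount=4 -> KEEP
r=52=110100 popcount=3 -> skip
r=53=110101 popcount=4 -> KEEP
r=54=110110 popcount=4 -> KEEP
r=55=110111 popcount=5 -> skip
r=56=111000 popcount=3 -> skip
r=57=111001 popcount=4 -> KEEP
r=58=111010 popcount=4 -> KEEP
r=59=111011 popcount=5 -> skip
r=60=111100 popcount=4 -> KEEP
r=61=111101 popcount=5 -> skip
r=62=111110 popcount=5 -> skip
r=63=111111 popcount=6 -> skip
r=64=1000000 popcount=1 -> skip
r=65=1000001 popcount=2 -> skip
r=66=1000010 popcount=2 -> skip
r=67=1000011 popcount=3 -> skip
r=68=1000100 popcount=2 -> skip
r=69=1000101 popcount=3 -> skip
r=70=1000110 popcount=3 -> skip
r=71=1000111 popcount=4 -> KEEP
r=72=1001000 popcount=2 -> skip
r=73=1001001 popcount=3 -> skip
r=74=1001010 popcount=3 -> skip
r=75=1001011 popcount=4 -> KEEP
r=76=1001100 popcount=3 -> skip
Kept rows: 27 29 30 39 43 45 46 51 53 54 57 58 60 71 75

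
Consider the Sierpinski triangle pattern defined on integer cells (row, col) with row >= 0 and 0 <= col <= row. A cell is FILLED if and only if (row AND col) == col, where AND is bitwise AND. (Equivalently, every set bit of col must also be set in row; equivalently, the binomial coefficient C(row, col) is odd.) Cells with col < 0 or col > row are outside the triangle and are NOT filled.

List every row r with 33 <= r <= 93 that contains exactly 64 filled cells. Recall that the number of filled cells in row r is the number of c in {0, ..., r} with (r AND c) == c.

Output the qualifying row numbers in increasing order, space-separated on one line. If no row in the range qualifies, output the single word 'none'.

Row r has 2^popcount(r) filled cells, so we need popcount(r) = log2(64) = 6.
Scan r = 33..93 and keep those with exactly 6 one-bits:
r=33=100001 popcount=2 -> skip
r=34=100010 popcount=2 -> skip
r=35=100011 popcount=3 -> skip
r=36=100100 popcount=2 -> skip
r=37=100101 popcount=3 -> skip
r=38=100110 popcount=3 -> skip
r=39=100111 popcount=4 -> skip
r=40=101000 popcount=2 -> skip
r=41=101001 popcount=3 -> skip
r=42=101010 popcount=3 -> skip
r=43=101011 popcount=4 -> skip
r=44=101100 popcount=3 -> skip
r=45=101101 popcount=4 -> skip
r=46=101110 popcount=4 -> skip
r=47=101111 popcount=5 -> skip
r=48=110000 popcount=2 -> skip
r=49=110001 popcount=3 -> skip
r=50=110010 popcount=3 -> skip
r=51=110011 popcount=4 -> skip
r=52=110100 popcount=3 -> skip
r=53=110101 popcount=4 -> skip
r=54=110110 popcount=4 -> skip
r=55=110111 popcount=5 -> skip
r=56=111000 popcount=3 -> skip
r=57=111001 popcount=4 -> skip
r=58=111010 popcount=4 -> skip
r=59=111011 popcount=5 -> skip
r=60=111100 popcount=4 -> skip
r=61=111101 popcount=5 -> skip
r=62=111110 popcount=5 -> skip
r=63=111111 popcount=6 -> KEEP
r=64=1000000 popcount=1 -> skip
r=65=1000001 popcount=2 -> skip
r=66=1000010 popcount=2 -> skip
r=67=1000011 popcount=3 -> skip
r=68=1000100 popcount=2 -> skip
r=69=1000101 popcount=3 -> skip
r=70=1000110 popcount=3 -> skip
r=71=1000111 popcount=4 -> skip
r=72=1001000 popcount=2 -> skip
r=73=1001001 popcount=3 -> skip
r=74=1001010 popcount=3 -> skip
r=75=1001011 popcount=4 -> skip
r=76=1001100 popcount=3 -> skip
r=77=1001101 popcount=4 -> skip
r=78=1001110 popcount=4 -> skip
r=79=1001111 popcount=5 -> skip
r=80=1010000 popcount=2 -> skip
r=81=1010001 popcount=3 -> skip
r=82=1010010 popcount=3 -> skip
r=83=1010011 popcount=4 -> skip
r=84=1010100 popcount=3 -> skip
r=85=1010101 popcount=4 -> skip
r=86=1010110 popcount=4 -> skip
r=87=1010111 popcount=5 -> skip
r=88=1011000 popcount=3 -> skip
r=89=1011001 popcount=4 -> skip
r=90=1011010 popcount=4 -> skip
r=91=1011011 popcount=5 -> skip
r=92=1011100 popcount=4 -> skip
r=93=1011101 popcount=5 -> skip
Kept rows: 63

Answer: 63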